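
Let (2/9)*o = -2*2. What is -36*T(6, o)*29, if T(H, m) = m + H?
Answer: 12528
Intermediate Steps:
o = -18 (o = 9*(-2*2)/2 = (9/2)*(-4) = -18)
T(H, m) = H + m
-36*T(6, o)*29 = -36*(6 - 18)*29 = -36*(-12)*29 = 432*29 = 12528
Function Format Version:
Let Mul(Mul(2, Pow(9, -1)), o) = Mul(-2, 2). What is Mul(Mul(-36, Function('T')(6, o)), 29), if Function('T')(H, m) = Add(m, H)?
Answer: 12528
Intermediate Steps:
o = -18 (o = Mul(Rational(9, 2), Mul(-2, 2)) = Mul(Rational(9, 2), -4) = -18)
Function('T')(H, m) = Add(H, m)
Mul(Mul(-36, Function('T')(6, o)), 29) = Mul(Mul(-36, Add(6, -18)), 29) = Mul(Mul(-36, -12), 29) = Mul(432, 29) = 12528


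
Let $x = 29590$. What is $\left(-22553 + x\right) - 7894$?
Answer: $-857$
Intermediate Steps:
$\left(-22553 + x\right) - 7894 = \left(-22553 + 29590\right) - 7894 = 7037 - 7894 = -857$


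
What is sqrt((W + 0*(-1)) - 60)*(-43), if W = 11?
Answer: -301*I ≈ -301.0*I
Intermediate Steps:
sqrt((W + 0*(-1)) - 60)*(-43) = sqrt((11 + 0*(-1)) - 60)*(-43) = sqrt((11 + 0) - 60)*(-43) = sqrt(11 - 60)*(-43) = sqrt(-49)*(-43) = (7*I)*(-43) = -301*I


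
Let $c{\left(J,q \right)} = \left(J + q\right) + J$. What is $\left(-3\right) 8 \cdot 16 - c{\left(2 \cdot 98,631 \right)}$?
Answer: $-1407$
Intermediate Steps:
$c{\left(J,q \right)} = q + 2 J$
$\left(-3\right) 8 \cdot 16 - c{\left(2 \cdot 98,631 \right)} = \left(-3\right) 8 \cdot 16 - \left(631 + 2 \cdot 2 \cdot 98\right) = \left(-24\right) 16 - \left(631 + 2 \cdot 196\right) = -384 - \left(631 + 392\right) = -384 - 1023 = -1407$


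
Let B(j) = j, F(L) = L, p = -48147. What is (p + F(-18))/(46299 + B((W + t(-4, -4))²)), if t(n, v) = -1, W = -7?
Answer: -48165/46363 ≈ -1.0389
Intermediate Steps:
(p + F(-18))/(46299 + B((W + t(-4, -4))²)) = (-48147 - 18)/(46299 + (-7 - 1)²) = -48165/(46299 + (-8)²) = -48165/(46299 + 64) = -48165/46363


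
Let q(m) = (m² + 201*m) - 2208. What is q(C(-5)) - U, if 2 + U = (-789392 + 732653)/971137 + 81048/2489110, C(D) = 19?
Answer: 2385873609885447/1208633409035 ≈ 1974.0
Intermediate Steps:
q(m) = -2208 + m² + 201*m
U = -2448527268427/1208633409035 (U = -2 + ((-789392 + 732653)/971137 + 81048/2489110) = -2 + (-56739*1/971137 + 81048*(1/2489110)) = -2 + (-56739/971137 + 40524/1244555) = -2 - 31260450357/1208633409035 = -2448527268427/1208633409035 ≈ -2.0259)
q(C(-5)) - U = (-2208 + 19² + 201*19) - 1*(-2448527268427/1208633409035) = (-2208 + 361 + 3819) + 2448527268427/1208633409035 = 1972 + 2448527268427/1208633409035 = 2385873609885447/1208633409035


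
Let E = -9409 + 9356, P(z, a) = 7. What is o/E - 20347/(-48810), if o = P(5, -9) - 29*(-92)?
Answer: -129488359/2586930 ≈ -50.055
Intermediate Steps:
E = -53
o = 2675 (o = 7 - 29*(-92) = 7 + 2668 = 2675)
o/E - 20347/(-48810) = 2675/(-53) - 20347/(-48810) = 2675*(-1/53) - 20347*(-1/48810) = -2675/53 + 20347/48810 = -129488359/2586930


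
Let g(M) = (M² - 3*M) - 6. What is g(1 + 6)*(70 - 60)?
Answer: 220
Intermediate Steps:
g(M) = -6 + M² - 3*M
g(1 + 6)*(70 - 60) = (-6 + (1 + 6)² - 3*(1 + 6))*(70 - 60) = (-6 + 7² - 3*7)*10 = (-6 + 49 - 21)*10 = 22*10 = 220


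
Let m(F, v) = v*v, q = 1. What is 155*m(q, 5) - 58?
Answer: 3817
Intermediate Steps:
m(F, v) = v²
155*m(q, 5) - 58 = 155*5² - 58 = 155*25 - 58 = 3875 - 58 = 3817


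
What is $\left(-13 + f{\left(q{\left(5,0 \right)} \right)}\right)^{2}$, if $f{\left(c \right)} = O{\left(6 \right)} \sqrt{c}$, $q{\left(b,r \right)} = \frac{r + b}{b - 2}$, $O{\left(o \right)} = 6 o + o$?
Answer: $3109 - 364 \sqrt{15} \approx 1699.2$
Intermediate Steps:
$O{\left(o \right)} = 7 o$
$q{\left(b,r \right)} = \frac{b + r}{-2 + b}$
$f{\left(c \right)} = 42 \sqrt{c}$ ($f{\left(c \right)} = 7 \cdot 6 \sqrt{c} = 42 \sqrt{c}$)
$\left(-13 + f{\left(q{\left(5,0 \right)} \right)}\right)^{2} = \left(-13 + 42 \sqrt{\frac{5 + 0}{-2 + 5}}\right)^{2} = \left(-13 + 42 \sqrt{\frac{1}{3} \cdot 5}\right)^{2} = \left(-13 + 42 \sqrt{\frac{5}{3}}\right)^{2} = \left(-13 + 42 \frac{\sqrt{15}}{3}\right)^{2} = \left(-13 + 14 \sqrt{15}\right)^{2}$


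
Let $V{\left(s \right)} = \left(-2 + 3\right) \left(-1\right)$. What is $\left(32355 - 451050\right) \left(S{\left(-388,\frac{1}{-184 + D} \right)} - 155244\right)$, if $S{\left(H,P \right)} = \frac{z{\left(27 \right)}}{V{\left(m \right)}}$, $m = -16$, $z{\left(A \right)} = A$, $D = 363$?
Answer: $65011191345$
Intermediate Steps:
$V{\left(s \right)} = -1$ ($V{\left(s \right)} = 1 \left(-1\right) = -1$)
$S{\left(H,P \right)} = -27$ ($S{\left(H,P \right)} = \frac{27}{-1} = 27 \left(-1\right) = -27$)
$\left(32355 - 451050\right) \left(S{\left(-388,\frac{1}{-184 + D} \right)} - 155244\right) = \left(32355 - 451050\right) \left(-27 - 155244\right) = \left(-418695\right) \left(-155271\right) = 65011191345$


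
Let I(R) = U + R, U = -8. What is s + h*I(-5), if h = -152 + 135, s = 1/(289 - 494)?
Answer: 45304/205 ≈ 221.00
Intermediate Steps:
I(R) = -8 + R
s = -1/205 (s = 1/(-205) = -1/205 ≈ -0.0048781)
h = -17
s + h*I(-5) = -1/205 - 17*(-8 - 5) = -1/205 - 17*(-13) = -1/205 + 221 = 45304/205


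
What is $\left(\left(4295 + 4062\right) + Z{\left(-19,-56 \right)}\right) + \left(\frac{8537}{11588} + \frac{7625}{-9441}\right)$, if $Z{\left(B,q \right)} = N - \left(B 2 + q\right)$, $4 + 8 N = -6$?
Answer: $\frac{231103597835}{27350577} \approx 8449.7$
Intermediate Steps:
$N = - \frac{5}{4}$ ($N = - \frac{1}{2} + \frac{1}{8} \left(-6\right) = - \frac{1}{2} - \frac{3}{4} = - \frac{5}{4} \approx -1.25$)
$Z{\left(B,q \right)} = - \frac{5}{4} - q - 2 B$ ($Z{\left(B,q \right)} = - \frac{5}{4} - \left(B 2 + q\right) = - \frac{5}{4} - \left(2 B + q\right) = - \frac{5}{4} - \left(q + 2 B\right) = - \frac{5}{4} - q - 2 B$)
$\left(\left(4295 + 4062\right) + Z{\left(-19,-56 \right)}\right) + \left(\frac{8537}{11588} + \frac{7625}{-9441}\right) = \left(\left(4295 + 4062\right) - - \frac{371}{4}\right) + \left(\frac{8537}{11588} + \frac{7625}{-9441}\right) = \left(8357 + \left(- \frac{5}{4} + 56 + 38\right)\right) + \left(8537 \cdot \frac{1}{11588} + 7625 \left(- \frac{1}{9441}\right)\right) = \left(8357 + \frac{371}{4}\right) + \left(\frac{8537}{11588} - \frac{7625}{9441}\right) = \frac{33799}{4} - \frac{7760683}{109402308} = \frac{231103597835}{27350577}$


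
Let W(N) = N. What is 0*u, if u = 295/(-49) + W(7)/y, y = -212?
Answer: 0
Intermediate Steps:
u = -62883/10388 (u = 295/(-49) + 7/(-212) = 295*(-1/49) + 7*(-1/212) = -295/49 - 7/212 = -62883/10388 ≈ -6.0534)
0*u = 0*(-62883/10388) = 0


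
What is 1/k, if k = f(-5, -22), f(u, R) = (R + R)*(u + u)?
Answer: 1/440 ≈ 0.0022727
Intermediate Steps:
f(u, R) = 4*R*u (f(u, R) = (2*R)*(2*u) = 4*R*u)
k = 440 (k = 4*(-22)*(-5) = 440)
1/k = 1/440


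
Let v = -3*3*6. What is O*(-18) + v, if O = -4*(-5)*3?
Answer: -1134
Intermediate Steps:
v = -54 (v = -9*6 = -54)
O = 60 (O = 20*3 = 60)
O*(-18) + v = 60*(-18) - 54 = -1080 - 54 = -1134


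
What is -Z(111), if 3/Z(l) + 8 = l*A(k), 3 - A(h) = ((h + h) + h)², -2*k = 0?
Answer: -3/325 ≈ -0.0092308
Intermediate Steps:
k = 0 (k = -½*0 = 0)
A(h) = 3 - 9*h² (A(h) = 3 - ((h + h) + h)² = 3 - (2*h + h)² = 3 - (3*h)² = 3 - 9*h²)
Z(l) = 3/(-8 + 3*l) (Z(l) = 3/(-8 + l*(3 - 9*0²)) = 3/(-8 + l*(3 - 9*0)) = 3/(-8 + l*(3 + 0)) = 3/(-8 + l*3) = 3/(-8 + 3*l))
-Z(111) = -3/(-8 + 3*111) = -3/(-8 + 333) = -3/325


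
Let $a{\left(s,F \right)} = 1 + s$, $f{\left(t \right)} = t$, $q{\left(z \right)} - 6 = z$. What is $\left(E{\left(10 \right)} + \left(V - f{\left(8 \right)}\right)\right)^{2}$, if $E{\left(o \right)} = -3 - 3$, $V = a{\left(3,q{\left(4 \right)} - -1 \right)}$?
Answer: $100$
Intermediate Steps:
$q{\left(z \right)} = 6 + z$
$V = 4$ ($V = 1 + 3 = 4$)
$E{\left(o \right)} = -6$ ($E{\left(o \right)} = -3 - 3 = -6$)
$\left(E{\left(10 \right)} + \left(V - f{\left(8 \right)}\right)\right)^{2} = \left(-6 + \left(4 - 8\right)\right)^{2} = \left(-6 - 4\right)^{2} = \left(-10\right)^{2} = 100$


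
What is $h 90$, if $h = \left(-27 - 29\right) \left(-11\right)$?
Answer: $55440$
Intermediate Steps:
$h = 616$ ($h = \left(-56\right) \left(-11\right) = 616$)
$h 90 = 616 \cdot 90 = 55440$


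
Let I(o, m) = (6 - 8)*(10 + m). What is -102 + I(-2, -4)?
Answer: -114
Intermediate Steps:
I(o, m) = -20 - 2*m (I(o, m) = -2*(10 + m) = -20 - 2*m)
-102 + I(-2, -4) = -102 + (-20 - 2*(-4)) = -102 + (-20 + 8) = -102 - 12 = -114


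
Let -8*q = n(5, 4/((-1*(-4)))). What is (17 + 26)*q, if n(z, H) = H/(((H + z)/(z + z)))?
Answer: -215/24 ≈ -8.9583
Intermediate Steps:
n(z, H) = 2*H*z/(H + z) (n(z, H) = H/(((H + z)/((2*z)))) = H/(((H + z)*(1/(2*z)))) = H/(((H + z)/(2*z))) = H*(2*z/(H + z)) = 2*H*z/(H + z))
q = -5/24 (q = -4/((-1*(-4)))*5/(4*(4/((-1*(-4))) + 5)) = -4/4*5/(4*(4/4 + 5)) = -4*(¼)*5/(4*(4*(¼) + 5)) = -5/(4*(1 + 5)) = -5/(4*6) = -⅛*5/3 = -5/24 ≈ -0.20833)
(17 + 26)*q = (17 + 26)*(-5/24) = 43*(-5/24) = -215/24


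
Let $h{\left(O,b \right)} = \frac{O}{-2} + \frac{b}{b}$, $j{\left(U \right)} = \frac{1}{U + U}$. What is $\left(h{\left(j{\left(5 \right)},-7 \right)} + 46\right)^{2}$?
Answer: $\frac{881721}{400} \approx 2204.3$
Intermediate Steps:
$j{\left(U \right)} = \frac{1}{2 U}$
$h{\left(O,b \right)} = 1 - \frac{O}{2}$ ($h{\left(O,b \right)} = O \left(- \frac{1}{2}\right) + 1 = - \frac{O}{2} + 1 = 1 - \frac{O}{2}$)
$\left(h{\left(j{\left(5 \right)},-7 \right)} + 46\right)^{2} = \left(\left(1 - \frac{\frac{1}{2} \cdot \frac{1}{5}}{2}\right) + 46\right)^{2} = \left(\left(1 - \frac{1}{20}\right) + 46\right)^{2} = \left(\frac{19}{20} + 46\right)^{2} = \left(\frac{939}{20}\right)^{2} = \frac{881721}{400}$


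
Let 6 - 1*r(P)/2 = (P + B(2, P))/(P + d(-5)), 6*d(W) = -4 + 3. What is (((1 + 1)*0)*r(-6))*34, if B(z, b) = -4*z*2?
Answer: 0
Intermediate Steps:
d(W) = -⅙ (d(W) = (-4 + 3)/6 = (⅙)*(-1) = -⅙)
B(z, b) = -8*z
r(P) = 12 - 2*(-16 + P)/(-⅙ + P) (r(P) = 12 - 2*(P - 8*2)/(P - ⅙) = 12 - 2*(P - 16)/(-⅙ + P) = 12 - 2*(-16 + P)/(-⅙ + P))
(((1 + 1)*0)*r(-6))*34 = (((1 + 1)*0)*(60*(3 - 6)/(-1 + 6*(-6))))*34 = ((2*0)*(60*(-3)/(-1 - 36)))*34 = (0*(60*(-3)/(-37)))*34 = (0*(60*(-1/37)*(-3)))*34 = (0*(180/37))*34 = 0*34 = 0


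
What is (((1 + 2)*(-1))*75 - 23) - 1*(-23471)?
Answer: 23223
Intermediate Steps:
(((1 + 2)*(-1))*75 - 23) - 1*(-23471) = ((3*(-1))*75 - 23) + 23471 = (-3*75 - 23) + 23471 = (-225 - 23) + 23471 = -248 + 23471 = 23223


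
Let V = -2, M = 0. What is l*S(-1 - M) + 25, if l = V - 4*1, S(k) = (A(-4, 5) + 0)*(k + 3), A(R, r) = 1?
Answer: 13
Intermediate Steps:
S(k) = 3 + k (S(k) = (1 + 0)*(k + 3) = 1*(3 + k) = 3 + k)
l = -6 (l = -2 - 4*1 = -2 - 4 = -6)
l*S(-1 - M) + 25 = -6*(3 + (-1 - 1*0)) + 25 = -6*(3 + (-1 + 0)) + 25 = -6*(3 - 1) + 25 = -6*2 + 25 = -12 + 25 = 13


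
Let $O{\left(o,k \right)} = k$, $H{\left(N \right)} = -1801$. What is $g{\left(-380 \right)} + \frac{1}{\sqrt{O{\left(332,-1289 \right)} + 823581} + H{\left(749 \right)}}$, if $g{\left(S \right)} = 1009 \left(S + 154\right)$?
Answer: $- \frac{552140778307}{2421309} - \frac{2 \sqrt{205573}}{2421309} \approx -2.2803 \cdot 10^{5}$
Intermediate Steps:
$g{\left(S \right)} = 155386 + 1009 S$ ($g{\left(S \right)} = 1009 \left(154 + S\right) = 155386 + 1009 S$)
$g{\left(-380 \right)} + \frac{1}{\sqrt{O{\left(332,-1289 \right)} + 823581} + H{\left(749 \right)}} = \left(155386 + 1009 \left(-380\right)\right) + \frac{1}{\sqrt{-1289 + 823581} - 1801} = \left(155386 - 383420\right) + \frac{1}{\sqrt{822292} - 1801} = -228034 + \frac{1}{2 \sqrt{205573} - 1801} = -228034 + \frac{1}{-1801 + 2 \sqrt{205573}}$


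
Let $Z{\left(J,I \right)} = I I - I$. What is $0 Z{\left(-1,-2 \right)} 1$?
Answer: $0$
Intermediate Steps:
$Z{\left(J,I \right)} = I^{2} - I$
$0 Z{\left(-1,-2 \right)} 1 = 0 \left(- 2 \left(-1 - 2\right)\right) 1 = 0 \left(\left(-2\right) \left(-3\right)\right) 1 = 0 \cdot 6 \cdot 1 = 0 \cdot 1 = 0$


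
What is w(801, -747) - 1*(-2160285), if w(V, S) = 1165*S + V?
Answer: 1290831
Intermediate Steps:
w(V, S) = V + 1165*S
w(801, -747) - 1*(-2160285) = (801 + 1165*(-747)) - 1*(-2160285) = (801 - 870255) + 2160285 = -869454 + 2160285 = 1290831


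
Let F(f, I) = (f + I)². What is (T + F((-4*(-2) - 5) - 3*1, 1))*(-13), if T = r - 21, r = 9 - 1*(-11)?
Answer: 0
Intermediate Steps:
r = 20 (r = 9 + 11 = 20)
T = -1 (T = 20 - 21 = -1)
F(f, I) = (I + f)²
(T + F((-4*(-2) - 5) - 3*1, 1))*(-13) = (-1 + (1 + ((-4*(-2) - 5) - 3*1))²)*(-13) = (-1 + (1 + ((8 - 5) - 3))²)*(-13) = (-1 + (1 + (3 - 3))²)*(-13) = (-1 + (1 + 0)²)*(-13) = (-1 + 1²)*(-13) = (-1 + 1)*(-13) = 0*(-13) = 0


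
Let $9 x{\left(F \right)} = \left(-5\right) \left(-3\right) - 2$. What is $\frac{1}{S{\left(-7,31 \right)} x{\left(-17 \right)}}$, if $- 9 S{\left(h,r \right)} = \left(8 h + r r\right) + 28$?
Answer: $- \frac{27}{4043} \approx -0.0066782$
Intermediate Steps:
$x{\left(F \right)} = \frac{13}{9}$ ($x{\left(F \right)} = \frac{\left(-5\right) \left(-3\right) - 2}{9} = \frac{15 - 2}{9} = \frac{1}{9} \cdot 13 = \frac{13}{9}$)
$S{\left(h,r \right)} = - \frac{28}{9} - \frac{8 h}{9} - \frac{r^{2}}{9}$ ($S{\left(h,r \right)} = - \frac{\left(8 h + r r\right) + 28}{9} = - \frac{\left(8 h + r^{2}\right) + 28}{9} = - \frac{\left(r^{2} + 8 h\right) + 28}{9} = - \frac{28 + r^{2} + 8 h}{9} = - \frac{28}{9} - \frac{8 h}{9} - \frac{r^{2}}{9}$)
$\frac{1}{S{\left(-7,31 \right)} x{\left(-17 \right)}} = \frac{1}{\left(- \frac{28}{9} - - \frac{56}{9} - \frac{31^{2}}{9}\right) \frac{13}{9}} = \frac{1}{\left(- \frac{28}{9} + \frac{56}{9} - \frac{961}{9}\right) \frac{13}{9}} = \frac{1}{\left(- \frac{311}{3}\right) \frac{13}{9}} = \frac{1}{- \frac{4043}{27}} = - \frac{27}{4043}$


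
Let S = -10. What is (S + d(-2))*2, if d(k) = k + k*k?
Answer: -16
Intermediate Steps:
d(k) = k + k²
(S + d(-2))*2 = (-10 - 2*(1 - 2))*2 = (-10 - 2*(-1))*2 = (-10 + 2)*2 = -8*2 = -16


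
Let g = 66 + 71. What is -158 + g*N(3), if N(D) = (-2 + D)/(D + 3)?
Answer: -811/6 ≈ -135.17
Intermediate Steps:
g = 137
N(D) = (-2 + D)/(3 + D)
-158 + g*N(3) = -158 + 137*((-2 + 3)/(3 + 3)) = -158 + 137*(1/6) = -158 + 137/6 = -811/6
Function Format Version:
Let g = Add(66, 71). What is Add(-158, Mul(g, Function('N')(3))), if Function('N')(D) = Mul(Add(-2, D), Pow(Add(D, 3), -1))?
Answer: Rational(-811, 6) ≈ -135.17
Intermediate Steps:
g = 137
Function('N')(D) = Mul(Pow(Add(3, D), -1), Add(-2, D)) (Function('N')(D) = Mul(Add(-2, D), Pow(Add(3, D), -1)) = Mul(Pow(Add(3, D), -1), Add(-2, D)))
Add(-158, Mul(g, Function('N')(3))) = Add(-158, Mul(137, Mul(Pow(Add(3, 3), -1), Add(-2, 3)))) = Add(-158, Mul(137, Mul(Pow(6, -1), 1))) = Add(-158, Mul(137, Mul(Rational(1, 6), 1))) = Add(-158, Mul(137, Rational(1, 6))) = Add(-158, Rational(137, 6)) = Rational(-811, 6)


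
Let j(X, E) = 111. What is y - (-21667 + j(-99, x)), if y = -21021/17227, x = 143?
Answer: 53046313/2461 ≈ 21555.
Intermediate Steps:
y = -3003/2461 (y = -21021*1/17227 = -3003/2461 ≈ -1.2202)
y - (-21667 + j(-99, x)) = -3003/2461 - (-21667 + 111) = -3003/2461 - 1*(-21556) = -3003/2461 + 21556 = 53046313/2461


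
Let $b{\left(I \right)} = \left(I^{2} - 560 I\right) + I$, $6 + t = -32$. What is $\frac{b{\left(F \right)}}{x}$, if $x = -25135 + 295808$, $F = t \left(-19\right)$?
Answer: $\frac{117686}{270673} \approx 0.43479$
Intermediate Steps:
$t = -38$ ($t = -6 - 32 = -38$)
$F = 722$ ($F = \left(-38\right) \left(-19\right) = 722$)
$b{\left(I \right)} = I^{2} - 559 I$
$x = 270673$
$\frac{b{\left(F \right)}}{x} = \frac{722 \left(-559 + 722\right)}{270673} = 722 \cdot 163 \cdot \frac{1}{270673} = 117686 \cdot \frac{1}{270673} = \frac{117686}{270673}$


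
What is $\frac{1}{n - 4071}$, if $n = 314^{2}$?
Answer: $\frac{1}{94525} \approx 1.0579 \cdot 10^{-5}$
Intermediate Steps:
$n = 98596$
$\frac{1}{n - 4071} = \frac{1}{98596 - 4071} = \frac{1}{94525}$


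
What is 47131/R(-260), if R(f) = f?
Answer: -47131/260 ≈ -181.27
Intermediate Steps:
47131/R(-260) = 47131/(-260) = 47131*(-1/260) = -47131/260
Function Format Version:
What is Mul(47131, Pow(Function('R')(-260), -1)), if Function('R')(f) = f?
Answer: Rational(-47131, 260) ≈ -181.27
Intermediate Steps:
Mul(47131, Pow(Function('R')(-260), -1)) = Mul(47131, Pow(-260, -1)) = Mul(47131, Rational(-1, 260)) = Rational(-47131, 260)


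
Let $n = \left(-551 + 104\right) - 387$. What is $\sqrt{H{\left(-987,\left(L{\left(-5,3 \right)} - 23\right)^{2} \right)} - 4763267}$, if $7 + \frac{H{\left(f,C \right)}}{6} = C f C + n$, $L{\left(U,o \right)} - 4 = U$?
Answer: $i \sqrt{1969545785} \approx 44380.0 i$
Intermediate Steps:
$L{\left(U,o \right)} = 4 + U$
$n = -834$ ($n = -447 - 387 = -834$)
$H{\left(f,C \right)} = -5046 + 6 f C^{2}$ ($H{\left(f,C \right)} = -42 + 6 \left(C f C - 834\right) = -42 + 6 \left(f C^{2} - 834\right) = -42 + 6 \left(-834 + f C^{2}\right) = -42 + \left(-5004 + 6 f C^{2}\right) = -5046 + 6 f C^{2}$)
$\sqrt{H{\left(-987,\left(L{\left(-5,3 \right)} - 23\right)^{2} \right)} - 4763267} = \sqrt{\left(-5046 + 6 \left(-987\right) \left(\left(\left(4 - 5\right) - 23\right)^{2}\right)^{2}\right) - 4763267} = \sqrt{\left(-5046 + 6 \left(-987\right) \left(\left(-1 - 23\right)^{2}\right)^{2}\right) - 4763267} = \sqrt{\left(-5046 + 6 \left(-987\right) \left(\left(-24\right)^{2}\right)^{2}\right) - 4763267} = \sqrt{\left(-5046 + 6 \left(-987\right) 576^{2}\right) - 4763267} = \sqrt{\left(-5046 + 6 \left(-987\right) 331776\right) - 4763267} = \sqrt{\left(-5046 - 1964777472\right) - 4763267} = \sqrt{-1964782518 - 4763267} = \sqrt{-1969545785} = i \sqrt{1969545785}$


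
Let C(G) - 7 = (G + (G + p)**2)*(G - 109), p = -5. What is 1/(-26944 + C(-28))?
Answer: -1/172294 ≈ -5.8040e-6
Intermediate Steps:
C(G) = 7 + (-109 + G)*(G + (-5 + G)**2) (C(G) = 7 + (G + (G - 5)**2)*(G - 109) = 7 + (G + (-5 + G)**2)*(-109 + G) = 7 + (-109 + G)*(G + (-5 + G)**2))
1/(-26944 + C(-28)) = 1/(-26944 + (-2718 + (-28)**3 - 118*(-28)**2 + 1006*(-28))) = 1/(-26944 + (-2718 - 21952 - 118*784 - 28168)) = 1/(-26944 + (-2718 - 21952 - 92512 - 28168)) = 1/(-26944 - 145350) = 1/(-172294) = -1/172294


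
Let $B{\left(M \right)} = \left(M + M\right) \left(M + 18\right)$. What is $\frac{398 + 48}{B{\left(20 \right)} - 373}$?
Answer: $\frac{446}{1147} \approx 0.38884$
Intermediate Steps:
$B{\left(M \right)} = 2 M \left(18 + M\right)$
$\frac{398 + 48}{B{\left(20 \right)} - 373} = \frac{398 + 48}{2 \cdot 20 \left(18 + 20\right) - 373} = \frac{446}{2 \cdot 20 \cdot 38 - 373} = \frac{446}{1520 - 373} = \frac{446}{1147}$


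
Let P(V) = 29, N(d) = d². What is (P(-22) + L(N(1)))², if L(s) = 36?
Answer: 4225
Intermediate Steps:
(P(-22) + L(N(1)))² = (29 + 36)² = 65² = 4225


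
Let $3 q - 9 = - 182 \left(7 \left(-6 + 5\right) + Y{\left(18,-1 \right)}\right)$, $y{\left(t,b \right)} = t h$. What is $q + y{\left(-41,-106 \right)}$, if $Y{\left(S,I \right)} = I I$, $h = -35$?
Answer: $1802$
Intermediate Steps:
$y{\left(t,b \right)} = - 35 t$ ($y{\left(t,b \right)} = t \left(-35\right) = - 35 t$)
$Y{\left(S,I \right)} = I^{2}$
$q = 367$ ($q = 3 + \frac{\left(-182\right) \left(7 \left(-6 + 5\right) + \left(-1\right)^{2}\right)}{3} = 3 + \frac{\left(-182\right) \left(7 \left(-1\right) + 1\right)}{3} = 3 + \frac{\left(-182\right) \left(-7 + 1\right)}{3} = 3 + \frac{\left(-182\right) \left(-6\right)}{3} = 3 + \frac{1}{3} \cdot 1092 = 3 + 364 = 367$)
$q + y{\left(-41,-106 \right)} = 367 - -1435 = 367 + 1435 = 1802$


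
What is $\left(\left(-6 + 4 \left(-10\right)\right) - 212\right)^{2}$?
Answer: $66564$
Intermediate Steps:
$\left(\left(-6 + 4 \left(-10\right)\right) - 212\right)^{2} = \left(\left(-6 - 40\right) - 212\right)^{2} = \left(-46 - 212\right)^{2} = \left(-258\right)^{2} = 66564$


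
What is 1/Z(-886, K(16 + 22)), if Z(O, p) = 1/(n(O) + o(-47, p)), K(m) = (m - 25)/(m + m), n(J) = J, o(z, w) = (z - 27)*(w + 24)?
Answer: -101637/38 ≈ -2674.7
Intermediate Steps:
o(z, w) = (-27 + z)*(24 + w)
K(m) = (-25 + m)/(2*m) (K(m) = (-25 + m)/((2*m)) = (-25 + m)*(1/(2*m)) = (-25 + m)/(2*m))
Z(O, p) = 1/(-1776 + O - 74*p) (Z(O, p) = 1/(O + (-648 - 27*p + 24*(-47) + p*(-47))) = 1/(O + (-648 - 27*p - 1128 - 47*p)) = 1/(O + (-1776 - 74*p)) = 1/(-1776 + O - 74*p))
1/Z(-886, K(16 + 22)) = 1/(1/(-1776 - 886 - 37*(-25 + (16 + 22))/(16 + 22))) = 1/(1/(-1776 - 886 - 37*(-25 + 38)/38)) = 1/(1/(-1776 - 886 - 37*13/38)) = 1/(1/(-1776 - 886 - 74*13/76)) = 1/(1/(-1776 - 886 - 481/38)) = 1/(1/(-101637/38)) = 1/(-38/101637) = -101637/38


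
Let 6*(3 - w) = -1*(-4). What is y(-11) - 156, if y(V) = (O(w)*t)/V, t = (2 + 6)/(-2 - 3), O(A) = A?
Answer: -25684/165 ≈ -155.66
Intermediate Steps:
w = 7/3 (w = 3 - (-1)*(-4)/6 = 3 - ⅙*4 = 3 - ⅔ = 7/3 ≈ 2.3333)
t = -8/5 (t = 8/(-5) = 8*(-⅕) = -8/5 ≈ -1.6000)
y(V) = -56/(15*V) (y(V) = ((7/3)*(-8/5))/V = -56/(15*V))
y(-11) - 156 = -56/15/(-11) - 156 = -56/15*(-1/11) - 156 = 56/165 - 156 = -25684/165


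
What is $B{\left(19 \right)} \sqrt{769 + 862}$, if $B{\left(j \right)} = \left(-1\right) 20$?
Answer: $- 20 \sqrt{1631} \approx -807.71$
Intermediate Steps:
$B{\left(j \right)} = -20$
$B{\left(19 \right)} \sqrt{769 + 862} = - 20 \sqrt{769 + 862} = - 20 \sqrt{1631}$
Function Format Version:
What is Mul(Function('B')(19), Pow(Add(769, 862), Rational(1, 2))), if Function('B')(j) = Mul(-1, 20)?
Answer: Mul(-20, Pow(1631, Rational(1, 2))) ≈ -807.71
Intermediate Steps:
Function('B')(j) = -20
Mul(Function('B')(19), Pow(Add(769, 862), Rational(1, 2))) = Mul(-20, Pow(Add(769, 862), Rational(1, 2))) = Mul(-20, Pow(1631, Rational(1, 2)))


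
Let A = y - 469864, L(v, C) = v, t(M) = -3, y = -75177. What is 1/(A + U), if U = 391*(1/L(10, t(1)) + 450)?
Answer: -10/3690519 ≈ -2.7096e-6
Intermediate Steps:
A = -545041 (A = -75177 - 469864 = -545041)
U = 1759891/10 (U = 391*(1/10 + 450) = 391*(⅒ + 450) = 391*(4501/10) = 1759891/10 ≈ 1.7599e+5)
1/(A + U) = 1/(-545041 + 1759891/10) = 1/(-3690519/10) = -10/3690519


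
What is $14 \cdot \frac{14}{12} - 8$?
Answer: $\frac{25}{3} \approx 8.3333$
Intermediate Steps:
$14 \cdot \frac{14}{12} - 8 = 14 \cdot 14 \cdot \frac{1}{12} - 8 = 14 \cdot \frac{7}{6} - 8 = \frac{49}{3} - 8 = \frac{25}{3}$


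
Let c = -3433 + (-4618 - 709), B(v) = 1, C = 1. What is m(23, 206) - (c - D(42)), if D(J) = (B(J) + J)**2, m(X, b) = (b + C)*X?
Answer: 15370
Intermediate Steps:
m(X, b) = X*(1 + b) (m(X, b) = (b + 1)*X = (1 + b)*X = X*(1 + b))
c = -8760 (c = -3433 - 5327 = -8760)
D(J) = (1 + J)**2
m(23, 206) - (c - D(42)) = 23*(1 + 206) - (-8760 - (1 + 42)**2) = 23*207 - (-8760 - 1*43**2) = 4761 - (-8760 - 1*1849) = 4761 - (-8760 - 1849) = 4761 - 1*(-10609) = 4761 + 10609 = 15370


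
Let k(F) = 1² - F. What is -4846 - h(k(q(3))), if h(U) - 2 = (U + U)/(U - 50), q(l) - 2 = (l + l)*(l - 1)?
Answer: -305450/63 ≈ -4848.4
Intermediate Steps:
q(l) = 2 + 2*l*(-1 + l) (q(l) = 2 + (l + l)*(l - 1) = 2 + (2*l)*(-1 + l) = 2 + 2*l*(-1 + l))
k(F) = 1 - F
h(U) = 2 + 2*U/(-50 + U) (h(U) = 2 + (U + U)/(U - 50) = 2 + (2*U)/(-50 + U) = 2 + 2*U/(-50 + U))
-4846 - h(k(q(3))) = -4846 - 4*(-25 + (1 - (2 - 2*3 + 2*3²)))/(-50 + (1 - (2 - 2*3 + 2*3²))) = -4846 - 4*(-25 + (1 - (2 - 6 + 2*9)))/(-50 + (1 - (2 - 6 + 2*9))) = -4846 - 4*(-25 + (1 - (2 - 6 + 18)))/(-50 + (1 - (2 - 6 + 18))) = -4846 - 4*(-25 + (1 - 1*14))/(-50 + (1 - 1*14)) = -4846 - 4*(-25 + (1 - 14))/(-50 + (1 - 14)) = -4846 - 4*(-25 - 13)/(-50 - 13) = -4846 - 4*(-38)/(-63) = -4846 - 4*(-1)*(-38)/63 = -4846 - 1*152/63 = -4846 - 152/63 = -305450/63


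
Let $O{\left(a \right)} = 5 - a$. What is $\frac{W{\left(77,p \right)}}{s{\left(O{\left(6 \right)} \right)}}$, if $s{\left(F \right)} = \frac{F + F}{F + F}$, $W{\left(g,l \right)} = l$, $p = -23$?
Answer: $-23$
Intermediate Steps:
$s{\left(F \right)} = 1$ ($s{\left(F \right)} = \frac{2 F}{2 F} = 2 F \frac{1}{2 F} = 1$)
$\frac{W{\left(77,p \right)}}{s{\left(O{\left(6 \right)} \right)}} = - \frac{23}{1} = \left(-23\right) 1 = -23$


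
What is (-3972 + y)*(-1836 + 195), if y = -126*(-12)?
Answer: 4036860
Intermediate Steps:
y = 1512
(-3972 + y)*(-1836 + 195) = (-3972 + 1512)*(-1836 + 195) = -2460*(-1641) = 4036860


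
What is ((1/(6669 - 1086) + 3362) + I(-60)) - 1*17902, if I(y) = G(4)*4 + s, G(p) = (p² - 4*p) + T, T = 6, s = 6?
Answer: -81009329/5583 ≈ -14510.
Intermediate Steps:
G(p) = 6 + p² - 4*p (G(p) = (p² - 4*p) + 6 = 6 + p² - 4*p)
I(y) = 30 (I(y) = (6 + 4² - 4*4)*4 + 6 = (6 + 16 - 16)*4 + 6 = 6*4 + 6 = 24 + 6 = 30)
((1/(6669 - 1086) + 3362) + I(-60)) - 1*17902 = ((1/(6669 - 1086) + 3362) + 30) - 1*17902 = ((1/5583 + 3362) + 30) - 17902 = (18770047/5583 + 30) - 17902 = 18937537/5583 - 17902 = -81009329/5583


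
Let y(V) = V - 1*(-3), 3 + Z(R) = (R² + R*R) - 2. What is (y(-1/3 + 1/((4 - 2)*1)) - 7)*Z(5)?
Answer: -345/2 ≈ -172.50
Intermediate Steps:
Z(R) = -5 + 2*R² (Z(R) = -3 + ((R² + R*R) - 2) = -3 + ((R² + R²) - 2) = -3 + (2*R² - 2) = -3 + (-2 + 2*R²) = -5 + 2*R²)
y(V) = 3 + V (y(V) = V + 3 = 3 + V)
(y(-1/3 + 1/((4 - 2)*1)) - 7)*Z(5) = ((3 + (-1/3 + 1/((4 - 2)*1))) - 7)*(-5 + 2*5²) = ((3 + (-1*⅓ + 1/2)) - 7)*(-5 + 2*25) = ((3 + (-⅓ + (½)*1)) - 7)*(-5 + 50) = ((3 + (-⅓ + ½)) - 7)*45 = ((3 + ⅙) - 7)*45 = (19/6 - 7)*45 = -23/6*45 = -345/2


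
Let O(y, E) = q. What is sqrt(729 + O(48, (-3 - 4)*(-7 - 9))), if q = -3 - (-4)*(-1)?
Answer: 19*sqrt(2) ≈ 26.870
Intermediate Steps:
q = -7 (q = -3 - 1*4 = -3 - 4 = -7)
O(y, E) = -7
sqrt(729 + O(48, (-3 - 4)*(-7 - 9))) = sqrt(729 - 7) = sqrt(722) = 19*sqrt(2)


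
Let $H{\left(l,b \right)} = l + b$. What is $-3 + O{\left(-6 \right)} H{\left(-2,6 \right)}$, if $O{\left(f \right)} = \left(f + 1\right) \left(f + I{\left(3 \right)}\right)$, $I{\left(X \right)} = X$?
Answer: $57$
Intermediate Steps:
$O{\left(f \right)} = \left(1 + f\right) \left(3 + f\right)$ ($O{\left(f \right)} = \left(f + 1\right) \left(f + 3\right) = \left(1 + f\right) \left(3 + f\right)$)
$H{\left(l,b \right)} = b + l$
$-3 + O{\left(-6 \right)} H{\left(-2,6 \right)} = -3 + \left(3 + \left(-6\right)^{2} + 4 \left(-6\right)\right) \left(6 - 2\right) = -3 + \left(3 + 36 - 24\right) 4 = -3 + 15 \cdot 4 = -3 + 60 = 57$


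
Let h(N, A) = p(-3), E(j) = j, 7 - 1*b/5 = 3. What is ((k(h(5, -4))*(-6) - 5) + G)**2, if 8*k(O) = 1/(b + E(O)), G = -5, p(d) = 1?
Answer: 78961/784 ≈ 100.72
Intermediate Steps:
b = 20 (b = 35 - 5*3 = 35 - 15 = 20)
h(N, A) = 1
k(O) = 1/(8*(20 + O))
((k(h(5, -4))*(-6) - 5) + G)**2 = (((1/(8*(20 + 1)))*(-6) - 5) - 5)**2 = ((((1/8)/21)*(-6) - 5) - 5)**2 = ((((1/8)*(1/21))*(-6) - 5) - 5)**2 = (((1/168)*(-6) - 5) - 5)**2 = ((-1/28 - 5) - 5)**2 = (-141/28 - 5)**2 = (-281/28)**2 = 78961/784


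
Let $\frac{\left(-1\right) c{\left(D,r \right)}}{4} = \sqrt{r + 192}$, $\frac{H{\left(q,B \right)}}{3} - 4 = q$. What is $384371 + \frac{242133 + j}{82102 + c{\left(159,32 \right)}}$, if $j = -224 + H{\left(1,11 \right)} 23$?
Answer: $\frac{647740718259032}{1685183705} + \frac{969016 \sqrt{14}}{1685183705} \approx 3.8437 \cdot 10^{5}$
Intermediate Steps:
$H{\left(q,B \right)} = 12 + 3 q$
$c{\left(D,r \right)} = - 4 \sqrt{192 + r}$ ($c{\left(D,r \right)} = - 4 \sqrt{r + 192} = - 4 \sqrt{192 + r}$)
$j = 121$ ($j = -224 + \left(12 + 3 \cdot 1\right) 23 = -224 + \left(12 + 3\right) 23 = -224 + 15 \cdot 23 = -224 + 345 = 121$)
$384371 + \frac{242133 + j}{82102 + c{\left(159,32 \right)}} = 384371 + \frac{242133 + 121}{82102 - 4 \sqrt{192 + 32}} = 384371 + \frac{242254}{82102 - 4 \sqrt{224}} = 384371 + \frac{242254}{82102 - 4 \cdot 4 \sqrt{14}} = 384371 + \frac{242254}{82102 - 16 \sqrt{14}}$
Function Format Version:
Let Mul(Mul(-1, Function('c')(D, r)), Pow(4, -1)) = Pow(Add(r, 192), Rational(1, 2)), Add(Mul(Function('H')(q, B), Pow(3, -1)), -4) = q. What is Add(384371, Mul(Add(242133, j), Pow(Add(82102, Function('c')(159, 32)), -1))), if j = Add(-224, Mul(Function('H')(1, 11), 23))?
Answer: Add(Rational(647740718259032, 1685183705), Mul(Rational(969016, 1685183705), Pow(14, Rational(1, 2)))) ≈ 3.8437e+5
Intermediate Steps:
Function('H')(q, B) = Add(12, Mul(3, q))
Function('c')(D, r) = Mul(-4, Pow(Add(192, r), Rational(1, 2))) (Function('c')(D, r) = Mul(-4, Pow(Add(r, 192), Rational(1, 2))) = Mul(-4, Pow(Add(192, r), Rational(1, 2))))
j = 121 (j = Add(-224, Mul(Add(12, Mul(3, 1)), 23)) = Add(-224, Mul(Add(12, 3), 23)) = Add(-224, Mul(15, 23)) = Add(-224, 345) = 121)
Add(384371, Mul(Add(242133, j), Pow(Add(82102, Function('c')(159, 32)), -1))) = Add(384371, Mul(Add(242133, 121), Pow(Add(82102, Mul(-4, Pow(Add(192, 32), Rational(1, 2)))), -1))) = Add(384371, Mul(242254, Pow(Add(82102, Mul(-4, Pow(224, Rational(1, 2)))), -1))) = Add(384371, Mul(242254, Pow(Add(82102, Mul(-4, Mul(4, Pow(14, Rational(1, 2))))), -1))) = Add(384371, Mul(242254, Pow(Add(82102, Mul(-16, Pow(14, Rational(1, 2)))), -1)))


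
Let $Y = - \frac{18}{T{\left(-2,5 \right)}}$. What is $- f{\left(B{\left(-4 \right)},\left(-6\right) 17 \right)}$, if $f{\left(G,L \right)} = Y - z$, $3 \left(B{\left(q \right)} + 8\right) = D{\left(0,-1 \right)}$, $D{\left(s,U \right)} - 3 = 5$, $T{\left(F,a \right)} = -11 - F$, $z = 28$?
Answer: $26$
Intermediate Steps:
$D{\left(s,U \right)} = 8$ ($D{\left(s,U \right)} = 3 + 5 = 8$)
$Y = 2$ ($Y = - \frac{18}{-11 - -2} = - \frac{18}{-11 + 2} = - \frac{18}{-9} = \left(-18\right) \left(- \frac{1}{9}\right) = 2$)
$B{\left(q \right)} = - \frac{16}{3}$ ($B{\left(q \right)} = -8 + \frac{1}{3} \cdot 8 = -8 + \frac{8}{3} = - \frac{16}{3}$)
$f{\left(G,L \right)} = -26$ ($f{\left(G,L \right)} = 2 - 28 = -26$)
$- f{\left(B{\left(-4 \right)},\left(-6\right) 17 \right)} = \left(-1\right) \left(-26\right) = 26$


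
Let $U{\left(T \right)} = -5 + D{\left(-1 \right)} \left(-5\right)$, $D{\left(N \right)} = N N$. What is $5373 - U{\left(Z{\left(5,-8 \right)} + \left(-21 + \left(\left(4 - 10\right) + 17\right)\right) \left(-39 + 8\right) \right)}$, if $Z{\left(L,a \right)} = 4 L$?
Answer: $5383$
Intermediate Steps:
$D{\left(N \right)} = N^{2}$
$U{\left(T \right)} = -10$ ($U{\left(T \right)} = -5 + \left(-1\right)^{2} \left(-5\right) = -5 + 1 \left(-5\right) = -5 - 5 = -10$)
$5373 - U{\left(Z{\left(5,-8 \right)} + \left(-21 + \left(\left(4 - 10\right) + 17\right)\right) \left(-39 + 8\right) \right)} = 5373 - -10 = 5373 + 10 = 5383$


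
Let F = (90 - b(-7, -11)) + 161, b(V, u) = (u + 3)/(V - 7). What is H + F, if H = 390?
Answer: 4483/7 ≈ 640.43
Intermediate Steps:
b(V, u) = (3 + u)/(-7 + V)
F = 1753/7 (F = (90 - (3 - 11)/(-7 - 7)) + 161 = (90 - (-8)/(-14)) + 161 = (90 - (-1)*(-8)/14) + 161 = (90 - 1*4/7) + 161 = (90 - 4/7) + 161 = 626/7 + 161 = 1753/7 ≈ 250.43)
H + F = 390 + 1753/7 = 4483/7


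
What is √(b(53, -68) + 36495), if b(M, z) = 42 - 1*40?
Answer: √36497 ≈ 191.04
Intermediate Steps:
b(M, z) = 2 (b(M, z) = 42 - 40 = 2)
√(b(53, -68) + 36495) = √(2 + 36495) = √36497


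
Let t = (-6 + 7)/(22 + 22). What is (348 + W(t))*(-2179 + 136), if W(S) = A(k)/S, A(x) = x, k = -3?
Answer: -441288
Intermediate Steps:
t = 1/44 ≈ 0.022727
W(S) = -3/S
(348 + W(t))*(-2179 + 136) = (348 - 3/1/44)*(-2179 + 136) = (348 - 3*44)*(-2043) = (348 - 132)*(-2043) = 216*(-2043) = -441288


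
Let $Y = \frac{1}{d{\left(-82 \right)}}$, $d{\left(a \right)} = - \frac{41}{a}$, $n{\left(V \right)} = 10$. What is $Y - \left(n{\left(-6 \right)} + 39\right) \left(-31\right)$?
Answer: $1521$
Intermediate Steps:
$Y = 2$ ($Y = \frac{1}{\left(-41\right) \frac{1}{-82}} = \frac{1}{\left(-41\right) \left(- \frac{1}{82}\right)} = \frac{1}{\frac{1}{2}} = 2$)
$Y - \left(n{\left(-6 \right)} + 39\right) \left(-31\right) = 2 - \left(10 + 39\right) \left(-31\right) = 2 - 49 \left(-31\right) = 2 - -1519 = 2 + 1519 = 1521$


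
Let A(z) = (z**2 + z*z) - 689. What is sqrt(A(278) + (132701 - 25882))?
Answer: sqrt(260698) ≈ 510.59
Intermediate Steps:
A(z) = -689 + 2*z**2 (A(z) = (z**2 + z**2) - 689 = 2*z**2 - 689 = -689 + 2*z**2)
sqrt(A(278) + (132701 - 25882)) = sqrt((-689 + 2*278**2) + (132701 - 25882)) = sqrt((-689 + 2*77284) + 106819) = sqrt((-689 + 154568) + 106819) = sqrt(153879 + 106819) = sqrt(260698)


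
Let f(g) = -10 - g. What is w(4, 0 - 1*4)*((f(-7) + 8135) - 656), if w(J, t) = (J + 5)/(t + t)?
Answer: -16821/2 ≈ -8410.5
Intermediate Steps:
w(J, t) = (5 + J)/(2*t) (w(J, t) = (5 + J)/((2*t)) = (5 + J)*(1/(2*t)) = (5 + J)/(2*t))
w(4, 0 - 1*4)*((f(-7) + 8135) - 656) = ((5 + 4)/(2*(0 - 1*4)))*(((-10 - 1*(-7)) + 8135) - 656) = ((½)*9/(0 - 4))*(((-10 + 7) + 8135) - 656) = ((½)*9/(-4))*((-3 + 8135) - 656) = ((½)*(-¼)*9)*(8132 - 656) = -9/8*7476 = -16821/2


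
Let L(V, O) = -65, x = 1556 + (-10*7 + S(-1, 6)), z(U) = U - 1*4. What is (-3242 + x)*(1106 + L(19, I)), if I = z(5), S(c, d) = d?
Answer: -1821750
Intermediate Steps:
z(U) = -4 + U (z(U) = U - 4 = -4 + U)
I = 1 (I = -4 + 5 = 1)
x = 1492 (x = 1556 + (-10*7 + 6) = 1556 + (-70 + 6) = 1556 - 64 = 1492)
(-3242 + x)*(1106 + L(19, I)) = (-3242 + 1492)*(1106 - 65) = -1750*1041 = -1821750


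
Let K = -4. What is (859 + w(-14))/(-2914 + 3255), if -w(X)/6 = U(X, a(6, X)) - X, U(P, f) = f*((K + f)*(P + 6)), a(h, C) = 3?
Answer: 631/341 ≈ 1.8504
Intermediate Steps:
U(P, f) = f*(-4 + f)*(6 + P) (U(P, f) = f*((-4 + f)*(P + 6)) = f*((-4 + f)*(6 + P)) = f*(-4 + f)*(6 + P))
w(X) = 108 + 24*X (w(X) = -6*(3*(-24 - 4*X + 6*3 + X*3) - X) = -6*(3*(-24 - 4*X + 18 + 3*X) - X) = -6*(3*(-6 - X) - X) = -6*((-18 - 3*X) - X) = -6*(-18 - 4*X) = 108 + 24*X)
(859 + w(-14))/(-2914 + 3255) = (859 + (108 + 24*(-14)))/(-2914 + 3255) = (859 + (108 - 336))/341 = (859 - 228)*(1/341) = 631*(1/341) = 631/341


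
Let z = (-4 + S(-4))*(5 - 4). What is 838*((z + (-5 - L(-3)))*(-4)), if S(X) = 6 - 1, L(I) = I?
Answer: 3352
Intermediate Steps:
S(X) = 5
z = 1 (z = (-4 + 5)*(5 - 4) = 1*1 = 1)
838*((z + (-5 - L(-3)))*(-4)) = 838*((1 + (-5 - 1*(-3)))*(-4)) = 838*((1 + (-5 + 3))*(-4)) = 838*((1 - 2)*(-4)) = 838*(-1*(-4)) = 838*4 = 3352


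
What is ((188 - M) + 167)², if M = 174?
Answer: 32761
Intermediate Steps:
((188 - M) + 167)² = ((188 - 1*174) + 167)² = ((188 - 174) + 167)² = (14 + 167)² = 181² = 32761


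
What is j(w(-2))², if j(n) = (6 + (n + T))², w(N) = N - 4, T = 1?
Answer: 1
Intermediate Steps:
w(N) = -4 + N
j(n) = (7 + n)² (j(n) = (6 + (n + 1))² = (6 + (1 + n))² = (7 + n)²)
j(w(-2))² = ((7 + (-4 - 2))²)² = ((7 - 6)²)² = (1²)² = 1² = 1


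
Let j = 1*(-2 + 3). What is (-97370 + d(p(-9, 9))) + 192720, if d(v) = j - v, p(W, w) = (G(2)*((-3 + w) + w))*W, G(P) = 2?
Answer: 95621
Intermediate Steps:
p(W, w) = W*(-6 + 4*w) (p(W, w) = (2*((-3 + w) + w))*W = (2*(-3 + 2*w))*W = (-6 + 4*w)*W = W*(-6 + 4*w))
j = 1 (j = 1*1 = 1)
d(v) = 1 - v
(-97370 + d(p(-9, 9))) + 192720 = (-97370 + (1 - 2*(-9)*(-3 + 2*9))) + 192720 = (-97370 + (1 - 2*(-9)*(-3 + 18))) + 192720 = (-97370 + (1 - 2*(-9)*15)) + 192720 = (-97370 + (1 - 1*(-270))) + 192720 = (-97370 + (1 + 270)) + 192720 = (-97370 + 271) + 192720 = -97099 + 192720 = 95621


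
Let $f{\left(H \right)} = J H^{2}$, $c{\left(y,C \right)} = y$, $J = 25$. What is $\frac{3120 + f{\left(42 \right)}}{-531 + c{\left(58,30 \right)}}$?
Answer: $- \frac{47220}{473} \approx -99.831$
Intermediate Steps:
$f{\left(H \right)} = 25 H^{2}$
$\frac{3120 + f{\left(42 \right)}}{-531 + c{\left(58,30 \right)}} = \frac{3120 + 25 \cdot 42^{2}}{-531 + 58} = \frac{3120 + 25 \cdot 1764}{-473} = \left(3120 + 44100\right) \left(- \frac{1}{473}\right) = 47220 \left(- \frac{1}{473}\right) = - \frac{47220}{473}$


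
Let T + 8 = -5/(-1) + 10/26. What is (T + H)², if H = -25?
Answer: 128881/169 ≈ 762.61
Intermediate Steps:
T = -34/13 (T = -8 + (-5/(-1) + 10/26) = -8 + (-5*(-1) + 10*(1/26)) = -8 + (5 + 5/13) = -8 + 70/13 = -34/13 ≈ -2.6154)
(T + H)² = (-34/13 - 25)² = (-359/13)² = 128881/169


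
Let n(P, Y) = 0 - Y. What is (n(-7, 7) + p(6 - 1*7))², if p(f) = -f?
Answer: 36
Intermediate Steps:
n(P, Y) = -Y
(n(-7, 7) + p(6 - 1*7))² = (-1*7 - (6 - 1*7))² = (-7 - (6 - 7))² = (-7 - 1*(-1))² = (-7 + 1)² = (-6)² = 36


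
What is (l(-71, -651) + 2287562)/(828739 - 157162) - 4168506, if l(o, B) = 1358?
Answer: -2799470465042/671577 ≈ -4.1685e+6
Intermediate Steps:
(l(-71, -651) + 2287562)/(828739 - 157162) - 4168506 = (1358 + 2287562)/(828739 - 157162) - 4168506 = 2288920/671577 - 4168506 = -2799470465042/671577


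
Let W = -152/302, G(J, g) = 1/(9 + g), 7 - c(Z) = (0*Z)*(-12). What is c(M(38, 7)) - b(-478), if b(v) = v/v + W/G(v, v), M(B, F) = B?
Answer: -34738/151 ≈ -230.05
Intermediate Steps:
c(Z) = 7 (c(Z) = 7 - 0*Z*(-12) = 7 - 0*(-12) = 7 - 1*0 = 7 + 0 = 7)
W = -76/151 (W = -152*1/302 = -76/151 ≈ -0.50331)
b(v) = -533/151 - 76*v/151 (b(v) = v/v - (684/151 + 76*v/151) = 1 - 76*(9 + v)/151 = 1 + (-684/151 - 76*v/151) = -533/151 - 76*v/151)
c(M(38, 7)) - b(-478) = 7 - (-533/151 - 76/151*(-478)) = 7 - (-533/151 + 36328/151) = 7 - 1*35795/151 = 7 - 35795/151 = -34738/151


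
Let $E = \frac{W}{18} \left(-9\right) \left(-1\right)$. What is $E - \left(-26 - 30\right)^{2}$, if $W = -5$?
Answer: $- \frac{6277}{2} \approx -3138.5$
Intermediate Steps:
$E = - \frac{5}{2}$ ($E = - \frac{5}{18} \left(-9\right) \left(-1\right) = \left(-5\right) \frac{1}{18} \left(-9\right) \left(-1\right) = \left(- \frac{5}{18}\right) \left(-9\right) \left(-1\right) = \frac{5}{2} \left(-1\right) = - \frac{5}{2} \approx -2.5$)
$E - \left(-26 - 30\right)^{2} = - \frac{5}{2} - \left(-26 - 30\right)^{2} = - \frac{5}{2} - \left(-56\right)^{2} = - \frac{5}{2} - 3136 = - \frac{6277}{2}$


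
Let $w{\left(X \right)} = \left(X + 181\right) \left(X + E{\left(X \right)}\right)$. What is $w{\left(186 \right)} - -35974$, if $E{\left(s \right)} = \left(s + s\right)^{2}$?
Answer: $50891164$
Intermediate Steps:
$E{\left(s \right)} = 4 s^{2}$ ($E{\left(s \right)} = \left(2 s\right)^{2} = 4 s^{2}$)
$w{\left(X \right)} = \left(181 + X\right) \left(X + 4 X^{2}\right)$ ($w{\left(X \right)} = \left(X + 181\right) \left(X + 4 X^{2}\right) = \left(181 + X\right) \left(X + 4 X^{2}\right)$)
$w{\left(186 \right)} - -35974 = 186 \left(181 + 4 \cdot 186^{2} + 725 \cdot 186\right) - -35974 = 186 \left(181 + 4 \cdot 34596 + 134850\right) + 35974 = 186 \left(181 + 138384 + 134850\right) + 35974 = 186 \cdot 273415 + 35974 = 50855190 + 35974 = 50891164$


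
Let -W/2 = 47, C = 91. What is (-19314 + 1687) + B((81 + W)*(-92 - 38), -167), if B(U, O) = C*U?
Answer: 136163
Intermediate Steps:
W = -94 (W = -2*47 = -94)
B(U, O) = 91*U
(-19314 + 1687) + B((81 + W)*(-92 - 38), -167) = (-19314 + 1687) + 91*((81 - 94)*(-92 - 38)) = -17627 + 91*(-13*(-130)) = -17627 + 91*1690 = -17627 + 153790 = 136163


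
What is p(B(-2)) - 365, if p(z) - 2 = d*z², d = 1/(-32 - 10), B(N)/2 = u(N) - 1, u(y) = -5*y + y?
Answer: -1103/3 ≈ -367.67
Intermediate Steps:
u(y) = -4*y
B(N) = -2 - 8*N (B(N) = 2*(-4*N - 1) = 2*(-1 - 4*N) = -2 - 8*N)
d = -1/42 (d = 1/(-42) = -1/42 ≈ -0.023810)
p(z) = 2 - z²/42
p(B(-2)) - 365 = (2 - (-2 - 8*(-2))²/42) - 365 = (2 - (-2 + 16)²/42) - 365 = (2 - 1/42*14²) - 365 = (2 - 1/42*196) - 365 = (2 - 14/3) - 365 = -8/3 - 365 = -1103/3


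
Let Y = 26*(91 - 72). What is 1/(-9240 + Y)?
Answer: -1/8746 ≈ -0.00011434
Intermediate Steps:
Y = 494 (Y = 26*19 = 494)
1/(-9240 + Y) = 1/(-9240 + 494) = 1/(-8746) = -1/8746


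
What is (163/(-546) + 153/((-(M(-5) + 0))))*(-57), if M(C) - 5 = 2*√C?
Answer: 179455/182 - 1938*I*√5/5 ≈ 986.02 - 866.7*I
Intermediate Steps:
M(C) = 5 + 2*√C
(163/(-546) + 153/((-(M(-5) + 0))))*(-57) = (163/(-546) + 153/((-((5 + 2*√(-5)) + 0))))*(-57) = (163*(-1/546) + 153/((-((5 + 2*(I*√5)) + 0))))*(-57) = (-163/546 + 153/((-((5 + 2*I*√5) + 0))))*(-57) = (-163/546 + 153/((-(5 + 2*I*√5))))*(-57) = (-163/546 + 153/(-5 - 2*I*√5))*(-57) = 3097/182 - 8721/(-5 - 2*I*√5)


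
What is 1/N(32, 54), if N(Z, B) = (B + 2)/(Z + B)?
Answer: 43/28 ≈ 1.5357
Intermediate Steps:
N(Z, B) = (2 + B)/(B + Z)
1/N(32, 54) = 1/((2 + 54)/(54 + 32)) = 1/(56/86) = 1/((1/86)*56) = 1/(28/43) = 43/28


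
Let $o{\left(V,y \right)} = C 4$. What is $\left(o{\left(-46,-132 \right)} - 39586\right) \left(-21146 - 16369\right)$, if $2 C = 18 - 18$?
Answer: $1485068790$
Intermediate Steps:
$C = 0$ ($C = \frac{18 - 18}{2} = \frac{1}{2} \cdot 0 = 0$)
$o{\left(V,y \right)} = 0$ ($o{\left(V,y \right)} = 0 \cdot 4 = 0$)
$\left(o{\left(-46,-132 \right)} - 39586\right) \left(-21146 - 16369\right) = \left(0 - 39586\right) \left(-21146 - 16369\right) = \left(-39586\right) \left(-37515\right) = 1485068790$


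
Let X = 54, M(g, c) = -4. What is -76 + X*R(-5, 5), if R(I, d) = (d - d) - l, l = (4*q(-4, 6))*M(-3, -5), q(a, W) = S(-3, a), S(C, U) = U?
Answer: -3532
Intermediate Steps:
q(a, W) = a
l = 64 (l = (4*(-4))*(-4) = -16*(-4) = 64)
R(I, d) = -64 (R(I, d) = (d - d) - 1*64 = 0 - 64 = -64)
-76 + X*R(-5, 5) = -76 + 54*(-64) = -76 - 3456 = -3532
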